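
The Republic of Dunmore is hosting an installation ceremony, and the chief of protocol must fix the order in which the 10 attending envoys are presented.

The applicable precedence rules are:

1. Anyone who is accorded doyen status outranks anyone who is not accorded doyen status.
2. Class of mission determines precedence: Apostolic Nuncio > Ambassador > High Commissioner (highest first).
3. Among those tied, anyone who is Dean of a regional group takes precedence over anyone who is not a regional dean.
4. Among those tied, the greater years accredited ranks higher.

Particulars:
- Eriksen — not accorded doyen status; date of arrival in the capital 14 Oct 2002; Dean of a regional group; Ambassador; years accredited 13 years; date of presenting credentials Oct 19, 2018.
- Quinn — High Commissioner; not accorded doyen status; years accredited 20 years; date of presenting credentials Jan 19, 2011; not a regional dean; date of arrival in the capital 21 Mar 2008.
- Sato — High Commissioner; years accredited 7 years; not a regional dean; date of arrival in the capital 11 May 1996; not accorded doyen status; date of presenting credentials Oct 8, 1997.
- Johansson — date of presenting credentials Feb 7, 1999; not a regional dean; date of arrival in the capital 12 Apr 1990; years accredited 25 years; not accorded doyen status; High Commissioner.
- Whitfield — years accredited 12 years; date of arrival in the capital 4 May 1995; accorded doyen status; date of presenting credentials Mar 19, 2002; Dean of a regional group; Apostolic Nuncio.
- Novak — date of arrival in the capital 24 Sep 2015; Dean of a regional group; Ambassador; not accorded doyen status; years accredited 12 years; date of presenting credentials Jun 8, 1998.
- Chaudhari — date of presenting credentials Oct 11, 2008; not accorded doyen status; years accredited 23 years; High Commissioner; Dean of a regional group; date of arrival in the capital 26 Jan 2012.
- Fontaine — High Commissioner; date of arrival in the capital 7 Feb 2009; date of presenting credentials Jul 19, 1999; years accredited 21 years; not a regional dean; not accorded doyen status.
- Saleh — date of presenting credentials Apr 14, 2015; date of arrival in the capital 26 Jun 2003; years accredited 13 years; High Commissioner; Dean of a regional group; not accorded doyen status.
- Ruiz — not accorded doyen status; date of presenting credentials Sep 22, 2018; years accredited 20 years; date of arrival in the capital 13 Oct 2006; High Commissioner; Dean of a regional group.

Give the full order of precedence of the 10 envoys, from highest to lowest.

By the first rule: Whitfield (accorded doyen status); then Eriksen, Novak, Chaudhari, Ruiz, Saleh, Johansson, Fontaine, Quinn and Sato (each not accorded doyen status).
Among Eriksen, Novak, Chaudhari, Ruiz, Saleh, Johansson, Fontaine, Quinn and Sato, by class of mission: Eriksen and Novak (Ambassador) before Chaudhari, Ruiz, Saleh, Johansson, Fontaine, Quinn and Sato (High Commissioner).
Eriksen and Novak are each Dean of a regional group, so the next rule applies.
Among Eriksen and Novak, by years accredited (higher first): Eriksen (13 years) before Novak (12 years).
Among Chaudhari, Ruiz, Saleh, Johansson, Fontaine, Quinn and Sato, Dean of a regional group before not a regional dean: Chaudhari, Ruiz and Saleh (Dean of a regional group) before Johansson, Fontaine, Quinn and Sato (not a regional dean).
Among Chaudhari, Ruiz and Saleh, by years accredited (higher first): Chaudhari (23 years) before Ruiz (20 years) before Saleh (13 years).
Among Johansson, Fontaine, Quinn and Sato, by years accredited (higher first): Johansson (25 years) before Fontaine (21 years) before Quinn (20 years) before Sato (7 years).
Full order: Whitfield, Eriksen, Novak, Chaudhari, Ruiz, Saleh, Johansson, Fontaine, Quinn, Sato.

Whitfield, Eriksen, Novak, Chaudhari, Ruiz, Saleh, Johansson, Fontaine, Quinn, Sato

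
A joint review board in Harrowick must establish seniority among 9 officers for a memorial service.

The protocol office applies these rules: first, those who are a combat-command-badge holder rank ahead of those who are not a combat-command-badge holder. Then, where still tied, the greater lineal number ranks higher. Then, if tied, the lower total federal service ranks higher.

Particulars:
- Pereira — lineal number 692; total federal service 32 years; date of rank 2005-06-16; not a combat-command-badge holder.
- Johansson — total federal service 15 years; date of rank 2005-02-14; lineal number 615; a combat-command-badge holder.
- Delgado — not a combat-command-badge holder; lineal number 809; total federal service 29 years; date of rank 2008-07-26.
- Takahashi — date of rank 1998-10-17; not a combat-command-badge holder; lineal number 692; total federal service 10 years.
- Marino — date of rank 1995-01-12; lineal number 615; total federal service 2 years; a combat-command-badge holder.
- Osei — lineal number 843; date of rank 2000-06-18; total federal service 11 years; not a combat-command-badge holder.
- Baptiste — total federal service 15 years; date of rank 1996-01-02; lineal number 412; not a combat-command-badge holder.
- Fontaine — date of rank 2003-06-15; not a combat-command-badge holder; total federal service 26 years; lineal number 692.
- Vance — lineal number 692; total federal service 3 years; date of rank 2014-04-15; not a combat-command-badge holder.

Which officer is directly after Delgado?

Vance

By the first rule: Marino and Johansson (both a combat-command-badge holder); then Osei, Delgado, Vance, Takahashi, Fontaine, Pereira and Baptiste (each not a combat-command-badge holder).
Marino and Johansson both have lineal number 615, so the next rule applies.
Among Marino and Johansson, by total federal service (lower first): Marino (2 years) before Johansson (15 years).
Among Osei, Delgado, Vance, Takahashi, Fontaine, Pereira and Baptiste, by lineal number (higher first): Osei (843) before Delgado (809) before Vance, Takahashi, Fontaine and Pereira (692) before Baptiste (412).
Among Vance, Takahashi, Fontaine and Pereira, by total federal service (lower first): Vance (3 years) before Takahashi (10 years) before Fontaine (26 years) before Pereira (32 years).
Order: Marino, Johansson, Osei, Delgado, Vance, Takahashi, Fontaine, Pereira, Baptiste.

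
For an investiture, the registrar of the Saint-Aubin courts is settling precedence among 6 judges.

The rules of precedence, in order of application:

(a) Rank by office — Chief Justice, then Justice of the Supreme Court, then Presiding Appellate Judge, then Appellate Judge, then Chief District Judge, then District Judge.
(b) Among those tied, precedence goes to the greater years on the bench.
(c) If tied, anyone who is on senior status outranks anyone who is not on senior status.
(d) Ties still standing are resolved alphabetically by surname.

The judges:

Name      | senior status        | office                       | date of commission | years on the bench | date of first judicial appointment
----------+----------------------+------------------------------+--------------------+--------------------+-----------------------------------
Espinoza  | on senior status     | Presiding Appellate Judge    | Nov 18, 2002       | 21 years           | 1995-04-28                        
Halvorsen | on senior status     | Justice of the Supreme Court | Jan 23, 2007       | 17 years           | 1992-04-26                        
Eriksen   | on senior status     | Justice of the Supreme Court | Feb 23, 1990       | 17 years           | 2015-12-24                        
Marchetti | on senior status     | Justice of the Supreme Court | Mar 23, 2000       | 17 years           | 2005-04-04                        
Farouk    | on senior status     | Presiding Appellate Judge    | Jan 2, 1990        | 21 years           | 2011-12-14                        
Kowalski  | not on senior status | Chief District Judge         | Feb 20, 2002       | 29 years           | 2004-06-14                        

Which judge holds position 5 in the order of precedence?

By office: Eriksen, Halvorsen and Marchetti (Justice of the Supreme Court); then Espinoza and Farouk (Presiding Appellate Judge); then Kowalski (Chief District Judge).
Eriksen, Halvorsen and Marchetti all have years on the bench 17 years, so the next rule applies.
Eriksen, Halvorsen and Marchetti are each on senior status, so the next rule applies.
Among Eriksen, Halvorsen and Marchetti, alphabetically by surname: Eriksen before Halvorsen before Marchetti.
Espinoza and Farouk both have years on the bench 21 years, so the next rule applies.
Espinoza and Farouk are each on senior status, so the next rule applies.
Among Espinoza and Farouk, alphabetically by surname: Espinoza before Farouk.
Order: Eriksen, Halvorsen, Marchetti, Espinoza, Farouk, Kowalski.

Farouk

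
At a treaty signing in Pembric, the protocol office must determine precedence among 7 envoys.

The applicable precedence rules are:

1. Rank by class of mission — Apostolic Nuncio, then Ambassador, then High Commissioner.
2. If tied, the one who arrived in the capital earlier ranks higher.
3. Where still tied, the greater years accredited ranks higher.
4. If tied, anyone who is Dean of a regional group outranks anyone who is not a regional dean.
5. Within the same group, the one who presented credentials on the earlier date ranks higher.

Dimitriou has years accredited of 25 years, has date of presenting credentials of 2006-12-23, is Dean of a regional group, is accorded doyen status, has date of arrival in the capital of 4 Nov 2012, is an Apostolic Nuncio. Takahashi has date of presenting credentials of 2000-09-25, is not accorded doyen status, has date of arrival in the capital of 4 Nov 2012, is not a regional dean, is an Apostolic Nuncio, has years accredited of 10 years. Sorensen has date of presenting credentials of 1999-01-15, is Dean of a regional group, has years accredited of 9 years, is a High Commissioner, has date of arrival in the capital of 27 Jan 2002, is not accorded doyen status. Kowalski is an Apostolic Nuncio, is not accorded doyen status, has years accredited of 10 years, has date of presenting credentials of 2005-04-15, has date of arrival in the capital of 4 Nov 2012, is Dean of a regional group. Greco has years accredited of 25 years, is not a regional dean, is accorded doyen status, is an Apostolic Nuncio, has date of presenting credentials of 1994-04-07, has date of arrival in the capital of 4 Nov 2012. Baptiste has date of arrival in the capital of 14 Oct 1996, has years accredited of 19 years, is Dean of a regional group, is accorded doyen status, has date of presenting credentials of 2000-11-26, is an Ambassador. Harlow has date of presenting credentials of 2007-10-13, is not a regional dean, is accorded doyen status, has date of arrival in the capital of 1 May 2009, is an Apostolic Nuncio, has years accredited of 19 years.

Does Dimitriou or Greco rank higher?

By class of mission: Harlow, Dimitriou, Greco, Kowalski and Takahashi (Apostolic Nuncio); then Baptiste (Ambassador); then Sorensen (High Commissioner).
Among Harlow, Dimitriou, Greco, Kowalski and Takahashi, by date of arrival in the capital (earlier first): Harlow (1 May 2009) before Dimitriou, Greco, Kowalski and Takahashi (4 Nov 2012).
Among Dimitriou, Greco, Kowalski and Takahashi, by years accredited (higher first): Dimitriou and Greco (25 years) before Kowalski and Takahashi (10 years).
Among Dimitriou and Greco, Dean of a regional group before not a regional dean: Dimitriou (Dean of a regional group) before Greco (not a regional dean).
Among Kowalski and Takahashi, Dean of a regional group before not a regional dean: Kowalski (Dean of a regional group) before Takahashi (not a regional dean).
So Dimitriou takes precedence.

Dimitriou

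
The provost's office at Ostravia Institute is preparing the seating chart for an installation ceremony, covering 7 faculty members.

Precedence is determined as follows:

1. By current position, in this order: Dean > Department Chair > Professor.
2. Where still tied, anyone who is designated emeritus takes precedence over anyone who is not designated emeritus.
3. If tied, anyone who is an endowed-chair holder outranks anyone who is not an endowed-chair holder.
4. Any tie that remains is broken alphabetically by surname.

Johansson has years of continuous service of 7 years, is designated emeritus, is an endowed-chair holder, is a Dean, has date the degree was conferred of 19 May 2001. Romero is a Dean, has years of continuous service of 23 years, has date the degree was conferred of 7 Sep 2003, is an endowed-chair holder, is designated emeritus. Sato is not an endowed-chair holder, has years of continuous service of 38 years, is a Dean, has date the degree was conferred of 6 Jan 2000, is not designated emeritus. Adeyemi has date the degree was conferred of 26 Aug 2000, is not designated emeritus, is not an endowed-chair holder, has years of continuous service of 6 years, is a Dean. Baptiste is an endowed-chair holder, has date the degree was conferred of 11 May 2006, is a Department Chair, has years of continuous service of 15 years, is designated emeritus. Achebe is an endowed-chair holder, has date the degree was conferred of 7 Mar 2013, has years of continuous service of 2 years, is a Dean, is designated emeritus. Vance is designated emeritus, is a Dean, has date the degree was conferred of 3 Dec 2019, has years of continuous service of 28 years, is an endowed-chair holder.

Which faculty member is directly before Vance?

By current position: Achebe, Johansson, Romero, Vance, Adeyemi and Sato (Dean); then Baptiste (Department Chair).
Among Achebe, Johansson, Romero, Vance, Adeyemi and Sato, designated emeritus before not designated emeritus: Achebe, Johansson, Romero and Vance (designated emeritus) before Adeyemi and Sato (not designated emeritus).
Achebe, Johansson, Romero and Vance are each an endowed-chair holder, so the next rule applies.
Among Achebe, Johansson, Romero and Vance, alphabetically by surname: Achebe before Johansson before Romero before Vance.
Adeyemi and Sato are each not an endowed-chair holder, so the next rule applies.
Among Adeyemi and Sato, alphabetically by surname: Adeyemi before Sato.
Order: Achebe, Johansson, Romero, Vance, Adeyemi, Sato, Baptiste.

Romero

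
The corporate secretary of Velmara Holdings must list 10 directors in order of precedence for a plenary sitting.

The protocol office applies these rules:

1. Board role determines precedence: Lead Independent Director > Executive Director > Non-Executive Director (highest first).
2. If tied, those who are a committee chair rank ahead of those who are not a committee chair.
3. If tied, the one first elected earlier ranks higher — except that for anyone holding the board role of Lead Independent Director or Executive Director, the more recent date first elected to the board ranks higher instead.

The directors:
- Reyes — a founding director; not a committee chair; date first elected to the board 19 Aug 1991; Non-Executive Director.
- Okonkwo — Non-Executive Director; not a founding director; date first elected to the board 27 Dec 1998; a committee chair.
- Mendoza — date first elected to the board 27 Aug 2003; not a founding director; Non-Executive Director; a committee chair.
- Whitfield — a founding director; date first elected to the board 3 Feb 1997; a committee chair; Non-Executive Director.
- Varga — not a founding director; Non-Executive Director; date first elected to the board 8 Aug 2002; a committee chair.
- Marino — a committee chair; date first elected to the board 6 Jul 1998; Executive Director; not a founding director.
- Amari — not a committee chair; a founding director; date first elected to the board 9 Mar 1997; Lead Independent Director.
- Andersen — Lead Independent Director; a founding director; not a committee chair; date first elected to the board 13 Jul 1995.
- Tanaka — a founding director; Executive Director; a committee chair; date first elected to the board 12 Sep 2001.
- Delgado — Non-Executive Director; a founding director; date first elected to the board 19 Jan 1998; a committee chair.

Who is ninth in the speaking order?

Mendoza

By board role: Amari and Andersen (Lead Independent Director); then Tanaka and Marino (Executive Director); then Whitfield, Delgado, Okonkwo, Varga, Mendoza and Reyes (Non-Executive Director).
Amari and Andersen are each not a committee chair, so the next rule applies.
Among Amari and Andersen, by date first elected to the board (later first) (reversed rule for this group): Amari (9 Mar 1997) before Andersen (13 Jul 1995).
Tanaka and Marino are each a committee chair, so the next rule applies.
Among Tanaka and Marino, by date first elected to the board (later first) (reversed rule for this group): Tanaka (12 Sep 2001) before Marino (6 Jul 1998).
Among Whitfield, Delgado, Okonkwo, Varga, Mendoza and Reyes, a committee chair before not a committee chair: Whitfield, Delgado, Okonkwo, Varga and Mendoza (a committee chair) before Reyes (not a committee chair).
Among Whitfield, Delgado, Okonkwo, Varga and Mendoza, by date first elected to the board (earlier first): Whitfield (3 Feb 1997) before Delgado (19 Jan 1998) before Okonkwo (27 Dec 1998) before Varga (8 Aug 2002) before Mendoza (27 Aug 2003).
Order: Amari, Andersen, Tanaka, Marino, Whitfield, Delgado, Okonkwo, Varga, Mendoza, Reyes.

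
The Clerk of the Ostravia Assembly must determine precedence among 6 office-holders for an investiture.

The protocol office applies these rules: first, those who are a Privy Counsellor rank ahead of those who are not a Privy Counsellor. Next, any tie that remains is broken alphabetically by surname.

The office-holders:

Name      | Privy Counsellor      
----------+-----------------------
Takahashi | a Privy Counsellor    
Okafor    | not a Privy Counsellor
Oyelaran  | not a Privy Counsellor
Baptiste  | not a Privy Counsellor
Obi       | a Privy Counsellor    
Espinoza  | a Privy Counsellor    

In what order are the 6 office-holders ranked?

Espinoza, Obi, Takahashi, Baptiste, Okafor, Oyelaran

By the first rule: Espinoza, Obi and Takahashi (each a Privy Counsellor); then Baptiste, Okafor and Oyelaran (each not a Privy Counsellor).
Among Espinoza, Obi and Takahashi, alphabetically by surname: Espinoza before Obi before Takahashi.
Among Baptiste, Okafor and Oyelaran, alphabetically by surname: Baptiste before Okafor before Oyelaran.
Full order: Espinoza, Obi, Takahashi, Baptiste, Okafor, Oyelaran.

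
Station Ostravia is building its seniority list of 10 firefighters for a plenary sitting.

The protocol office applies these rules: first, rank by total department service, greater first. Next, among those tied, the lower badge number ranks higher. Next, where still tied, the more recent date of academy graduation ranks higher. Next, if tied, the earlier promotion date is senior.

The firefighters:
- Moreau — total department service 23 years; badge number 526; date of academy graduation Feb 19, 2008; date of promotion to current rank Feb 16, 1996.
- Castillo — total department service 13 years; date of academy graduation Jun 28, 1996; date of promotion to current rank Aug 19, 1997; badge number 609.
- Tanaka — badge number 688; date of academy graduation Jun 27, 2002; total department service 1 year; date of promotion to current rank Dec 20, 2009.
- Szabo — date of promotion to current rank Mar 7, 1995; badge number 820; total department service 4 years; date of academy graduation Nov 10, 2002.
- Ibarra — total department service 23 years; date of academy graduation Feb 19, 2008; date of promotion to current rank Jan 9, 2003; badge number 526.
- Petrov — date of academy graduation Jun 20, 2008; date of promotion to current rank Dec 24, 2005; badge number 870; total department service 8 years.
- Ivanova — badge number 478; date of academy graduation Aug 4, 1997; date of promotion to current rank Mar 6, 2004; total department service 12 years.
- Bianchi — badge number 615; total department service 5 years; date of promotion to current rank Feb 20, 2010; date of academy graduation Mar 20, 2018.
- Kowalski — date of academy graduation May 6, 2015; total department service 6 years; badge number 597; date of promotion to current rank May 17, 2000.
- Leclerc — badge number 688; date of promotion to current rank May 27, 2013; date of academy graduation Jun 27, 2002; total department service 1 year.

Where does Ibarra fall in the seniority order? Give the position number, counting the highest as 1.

By total department service (higher first): Moreau and Ibarra (both 23 years); then Castillo (13 years); then Ivanova (12 years); then Petrov (8 years); then Kowalski (6 years); then Bianchi (5 years); then Szabo (4 years); then Tanaka and Leclerc (both 1 year).
Moreau and Ibarra both have badge number 526, so the next rule applies.
Moreau and Ibarra both have date of academy graduation Feb 19, 2008, so the next rule applies.
Among Moreau and Ibarra, by date of promotion to current rank (earlier first): Moreau (Feb 16, 1996) before Ibarra (Jan 9, 2003).
Tanaka and Leclerc both have badge number 688, so the next rule applies.
Tanaka and Leclerc both have date of academy graduation Jun 27, 2002, so the next rule applies.
Among Tanaka and Leclerc, by date of promotion to current rank (earlier first): Tanaka (Dec 20, 2009) before Leclerc (May 27, 2013).
Order: Moreau, Ibarra, Castillo, Ivanova, Petrov, Kowalski, Bianchi, Szabo, Tanaka, Leclerc. So position 2.

2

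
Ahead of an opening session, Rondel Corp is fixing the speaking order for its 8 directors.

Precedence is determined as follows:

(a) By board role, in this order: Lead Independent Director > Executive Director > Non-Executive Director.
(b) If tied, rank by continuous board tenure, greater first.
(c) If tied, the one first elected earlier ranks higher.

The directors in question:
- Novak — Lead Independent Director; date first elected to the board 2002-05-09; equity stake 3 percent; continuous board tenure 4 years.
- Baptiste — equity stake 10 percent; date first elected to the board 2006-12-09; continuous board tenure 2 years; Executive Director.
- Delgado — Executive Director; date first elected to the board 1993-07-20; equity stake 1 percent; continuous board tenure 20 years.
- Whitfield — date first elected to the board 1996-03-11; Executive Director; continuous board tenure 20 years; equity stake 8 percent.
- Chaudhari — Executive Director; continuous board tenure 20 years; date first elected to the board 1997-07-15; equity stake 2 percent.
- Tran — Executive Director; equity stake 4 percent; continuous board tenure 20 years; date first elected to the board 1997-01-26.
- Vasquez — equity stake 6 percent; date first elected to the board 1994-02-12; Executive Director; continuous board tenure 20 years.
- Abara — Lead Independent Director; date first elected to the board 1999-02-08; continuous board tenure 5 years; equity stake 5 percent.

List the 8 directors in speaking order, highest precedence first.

Abara, Novak, Delgado, Vasquez, Whitfield, Tran, Chaudhari, Baptiste

By board role: Abara and Novak (Lead Independent Director); then Delgado, Vasquez, Whitfield, Tran, Chaudhari and Baptiste (Executive Director).
Among Abara and Novak, by continuous board tenure (higher first): Abara (5 years) before Novak (4 years).
Among Delgado, Vasquez, Whitfield, Tran, Chaudhari and Baptiste, by continuous board tenure (higher first): Delgado, Vasquez, Whitfield, Tran and Chaudhari (20 years) before Baptiste (2 years).
Among Delgado, Vasquez, Whitfield, Tran and Chaudhari, by date first elected to the board (earlier first): Delgado (1993-07-20) before Vasquez (1994-02-12) before Whitfield (1996-03-11) before Tran (1997-01-26) before Chaudhari (1997-07-15).
Full order: Abara, Novak, Delgado, Vasquez, Whitfield, Tran, Chaudhari, Baptiste.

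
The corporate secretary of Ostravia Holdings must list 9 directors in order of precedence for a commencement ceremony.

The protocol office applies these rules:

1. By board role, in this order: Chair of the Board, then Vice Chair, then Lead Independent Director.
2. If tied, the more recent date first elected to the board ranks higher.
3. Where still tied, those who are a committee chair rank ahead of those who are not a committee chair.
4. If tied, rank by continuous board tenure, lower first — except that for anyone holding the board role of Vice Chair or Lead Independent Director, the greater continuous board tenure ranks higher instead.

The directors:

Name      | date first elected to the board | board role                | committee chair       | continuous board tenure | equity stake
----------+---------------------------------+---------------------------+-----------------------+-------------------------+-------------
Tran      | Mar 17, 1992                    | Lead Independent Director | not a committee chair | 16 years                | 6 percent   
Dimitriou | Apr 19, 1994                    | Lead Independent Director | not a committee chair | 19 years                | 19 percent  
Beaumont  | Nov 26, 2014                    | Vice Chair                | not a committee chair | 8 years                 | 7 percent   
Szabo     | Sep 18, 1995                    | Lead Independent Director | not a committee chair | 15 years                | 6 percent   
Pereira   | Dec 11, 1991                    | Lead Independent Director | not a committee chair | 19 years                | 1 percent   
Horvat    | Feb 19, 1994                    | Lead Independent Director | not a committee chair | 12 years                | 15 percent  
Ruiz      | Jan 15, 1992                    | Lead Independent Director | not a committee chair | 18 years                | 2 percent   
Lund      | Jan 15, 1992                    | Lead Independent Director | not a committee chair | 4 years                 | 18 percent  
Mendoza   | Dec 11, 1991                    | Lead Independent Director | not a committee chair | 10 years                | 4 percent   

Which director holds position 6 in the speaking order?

Ruiz

By board role: Beaumont (Vice Chair); then Szabo, Dimitriou, Horvat, Tran, Ruiz, Lund, Pereira and Mendoza (Lead Independent Director).
Among Szabo, Dimitriou, Horvat, Tran, Ruiz, Lund, Pereira and Mendoza, by date first elected to the board (later first): Szabo (Sep 18, 1995) before Dimitriou (Apr 19, 1994) before Horvat (Feb 19, 1994) before Tran (Mar 17, 1992) before Ruiz and Lund (Jan 15, 1992) before Pereira and Mendoza (Dec 11, 1991).
Ruiz and Lund are each not a committee chair, so the next rule applies.
Among Ruiz and Lund, by continuous board tenure (higher first) (reversed rule for this group): Ruiz (18 years) before Lund (4 years).
Pereira and Mendoza are each not a committee chair, so the next rule applies.
Among Pereira and Mendoza, by continuous board tenure (higher first) (reversed rule for this group): Pereira (19 years) before Mendoza (10 years).
Order: Beaumont, Szabo, Dimitriou, Horvat, Tran, Ruiz, Lund, Pereira, Mendoza.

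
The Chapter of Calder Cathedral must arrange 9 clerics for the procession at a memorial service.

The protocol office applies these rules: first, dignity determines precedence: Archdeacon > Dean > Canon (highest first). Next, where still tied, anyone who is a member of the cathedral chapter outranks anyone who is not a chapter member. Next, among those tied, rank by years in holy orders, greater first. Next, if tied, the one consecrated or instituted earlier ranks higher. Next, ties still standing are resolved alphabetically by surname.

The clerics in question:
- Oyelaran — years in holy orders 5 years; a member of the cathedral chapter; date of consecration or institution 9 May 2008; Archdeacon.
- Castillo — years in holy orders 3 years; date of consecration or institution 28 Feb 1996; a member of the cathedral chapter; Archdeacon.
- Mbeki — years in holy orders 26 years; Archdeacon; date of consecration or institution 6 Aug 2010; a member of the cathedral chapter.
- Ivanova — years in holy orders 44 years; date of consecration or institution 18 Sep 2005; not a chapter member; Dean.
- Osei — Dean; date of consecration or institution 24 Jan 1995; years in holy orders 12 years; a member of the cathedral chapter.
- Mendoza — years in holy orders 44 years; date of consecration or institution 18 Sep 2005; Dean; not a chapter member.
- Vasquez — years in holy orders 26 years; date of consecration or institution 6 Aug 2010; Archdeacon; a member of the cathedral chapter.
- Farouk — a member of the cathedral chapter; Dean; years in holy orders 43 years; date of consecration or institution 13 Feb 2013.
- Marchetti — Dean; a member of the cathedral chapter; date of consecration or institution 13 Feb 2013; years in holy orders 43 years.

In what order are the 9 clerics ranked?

By dignity: Mbeki, Vasquez, Oyelaran and Castillo (Archdeacon); then Farouk, Marchetti, Osei, Ivanova and Mendoza (Dean).
Mbeki, Vasquez, Oyelaran and Castillo are each a member of the cathedral chapter, so the next rule applies.
Among Mbeki, Vasquez, Oyelaran and Castillo, by years in holy orders (higher first): Mbeki and Vasquez (26 years) before Oyelaran (5 years) before Castillo (3 years).
Mbeki and Vasquez both have date of consecration or institution 6 Aug 2010, so the next rule applies.
Among Mbeki and Vasquez, alphabetically by surname: Mbeki before Vasquez.
Among Farouk, Marchetti, Osei, Ivanova and Mendoza, a member of the cathedral chapter before not a chapter member: Farouk, Marchetti and Osei (a member of the cathedral chapter) before Ivanova and Mendoza (not a chapter member).
Among Farouk, Marchetti and Osei, by years in holy orders (higher first): Farouk and Marchetti (43 years) before Osei (12 years).
Farouk and Marchetti both have date of consecration or institution 13 Feb 2013, so the next rule applies.
Among Farouk and Marchetti, alphabetically by surname: Farouk before Marchetti.
Ivanova and Mendoza both have years in holy orders 44 years, so the next rule applies.
Ivanova and Mendoza both have date of consecration or institution 18 Sep 2005, so the next rule applies.
Among Ivanova and Mendoza, alphabetically by surname: Ivanova before Mendoza.
Full order: Mbeki, Vasquez, Oyelaran, Castillo, Farouk, Marchetti, Osei, Ivanova, Mendoza.

Mbeki, Vasquez, Oyelaran, Castillo, Farouk, Marchetti, Osei, Ivanova, Mendoza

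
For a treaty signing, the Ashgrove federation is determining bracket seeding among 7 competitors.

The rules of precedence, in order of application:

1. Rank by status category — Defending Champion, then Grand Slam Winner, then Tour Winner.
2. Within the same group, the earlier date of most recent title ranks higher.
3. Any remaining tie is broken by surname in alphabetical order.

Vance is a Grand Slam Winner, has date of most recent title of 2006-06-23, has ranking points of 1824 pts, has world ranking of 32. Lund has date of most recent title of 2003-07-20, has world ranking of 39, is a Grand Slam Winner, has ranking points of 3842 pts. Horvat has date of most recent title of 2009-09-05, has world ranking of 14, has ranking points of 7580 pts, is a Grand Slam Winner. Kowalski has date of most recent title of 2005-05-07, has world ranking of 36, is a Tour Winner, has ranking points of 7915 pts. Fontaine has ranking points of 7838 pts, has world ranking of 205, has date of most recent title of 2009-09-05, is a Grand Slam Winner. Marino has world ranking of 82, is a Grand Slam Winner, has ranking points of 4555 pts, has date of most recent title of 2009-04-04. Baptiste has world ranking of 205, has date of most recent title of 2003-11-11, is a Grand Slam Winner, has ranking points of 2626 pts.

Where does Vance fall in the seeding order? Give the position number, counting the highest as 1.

3

By status category: Lund, Baptiste, Vance, Marino, Fontaine and Horvat (Grand Slam Winner); then Kowalski (Tour Winner).
Among Lund, Baptiste, Vance, Marino, Fontaine and Horvat, by date of most recent title (earlier first): Lund (2003-07-20) before Baptiste (2003-11-11) before Vance (2006-06-23) before Marino (2009-04-04) before Fontaine and Horvat (2009-09-05).
Among Fontaine and Horvat, alphabetically by surname: Fontaine before Horvat.
Order: Lund, Baptiste, Vance, Marino, Fontaine, Horvat, Kowalski. So position 3.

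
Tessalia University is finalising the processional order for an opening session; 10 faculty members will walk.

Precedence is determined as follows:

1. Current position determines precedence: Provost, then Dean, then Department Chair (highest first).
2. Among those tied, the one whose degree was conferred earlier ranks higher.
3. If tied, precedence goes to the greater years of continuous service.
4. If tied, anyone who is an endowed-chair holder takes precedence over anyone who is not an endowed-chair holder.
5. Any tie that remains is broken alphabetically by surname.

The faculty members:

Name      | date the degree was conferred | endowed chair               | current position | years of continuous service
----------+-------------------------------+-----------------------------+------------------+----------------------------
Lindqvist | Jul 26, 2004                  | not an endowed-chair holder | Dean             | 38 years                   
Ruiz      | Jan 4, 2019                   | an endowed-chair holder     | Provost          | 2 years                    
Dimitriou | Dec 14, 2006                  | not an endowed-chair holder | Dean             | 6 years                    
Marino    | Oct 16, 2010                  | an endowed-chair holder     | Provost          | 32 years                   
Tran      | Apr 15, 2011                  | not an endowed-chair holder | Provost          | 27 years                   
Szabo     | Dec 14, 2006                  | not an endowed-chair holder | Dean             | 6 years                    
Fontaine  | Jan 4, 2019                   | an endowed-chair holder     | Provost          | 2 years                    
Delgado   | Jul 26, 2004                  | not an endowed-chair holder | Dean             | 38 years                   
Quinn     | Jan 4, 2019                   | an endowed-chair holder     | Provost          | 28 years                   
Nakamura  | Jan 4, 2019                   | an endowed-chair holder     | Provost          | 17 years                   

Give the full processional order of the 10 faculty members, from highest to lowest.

Marino, Tran, Quinn, Nakamura, Fontaine, Ruiz, Delgado, Lindqvist, Dimitriou, Szabo

By current position: Marino, Tran, Quinn, Nakamura, Fontaine and Ruiz (Provost); then Delgado, Lindqvist, Dimitriou and Szabo (Dean).
Among Marino, Tran, Quinn, Nakamura, Fontaine and Ruiz, by date the degree was conferred (earlier first): Marino (Oct 16, 2010) before Tran (Apr 15, 2011) before Quinn, Nakamura, Fontaine and Ruiz (Jan 4, 2019).
Among Quinn, Nakamura, Fontaine and Ruiz, by years of continuous service (higher first): Quinn (28 years) before Nakamura (17 years) before Fontaine and Ruiz (2 years).
Fontaine and Ruiz are each an endowed-chair holder, so the next rule applies.
Among Fontaine and Ruiz, alphabetically by surname: Fontaine before Ruiz.
Among Delgado, Lindqvist, Dimitriou and Szabo, by date the degree was conferred (earlier first): Delgado and Lindqvist (Jul 26, 2004) before Dimitriou and Szabo (Dec 14, 2006).
Delgado and Lindqvist both have years of continuous service 38 years, so the next rule applies.
Delgado and Lindqvist are each not an endowed-chair holder, so the next rule applies.
Among Delgado and Lindqvist, alphabetically by surname: Delgado before Lindqvist.
Dimitriou and Szabo both have years of continuous service 6 years, so the next rule applies.
Dimitriou and Szabo are each not an endowed-chair holder, so the next rule applies.
Among Dimitriou and Szabo, alphabetically by surname: Dimitriou before Szabo.
Full order: Marino, Tran, Quinn, Nakamura, Fontaine, Ruiz, Delgado, Lindqvist, Dimitriou, Szabo.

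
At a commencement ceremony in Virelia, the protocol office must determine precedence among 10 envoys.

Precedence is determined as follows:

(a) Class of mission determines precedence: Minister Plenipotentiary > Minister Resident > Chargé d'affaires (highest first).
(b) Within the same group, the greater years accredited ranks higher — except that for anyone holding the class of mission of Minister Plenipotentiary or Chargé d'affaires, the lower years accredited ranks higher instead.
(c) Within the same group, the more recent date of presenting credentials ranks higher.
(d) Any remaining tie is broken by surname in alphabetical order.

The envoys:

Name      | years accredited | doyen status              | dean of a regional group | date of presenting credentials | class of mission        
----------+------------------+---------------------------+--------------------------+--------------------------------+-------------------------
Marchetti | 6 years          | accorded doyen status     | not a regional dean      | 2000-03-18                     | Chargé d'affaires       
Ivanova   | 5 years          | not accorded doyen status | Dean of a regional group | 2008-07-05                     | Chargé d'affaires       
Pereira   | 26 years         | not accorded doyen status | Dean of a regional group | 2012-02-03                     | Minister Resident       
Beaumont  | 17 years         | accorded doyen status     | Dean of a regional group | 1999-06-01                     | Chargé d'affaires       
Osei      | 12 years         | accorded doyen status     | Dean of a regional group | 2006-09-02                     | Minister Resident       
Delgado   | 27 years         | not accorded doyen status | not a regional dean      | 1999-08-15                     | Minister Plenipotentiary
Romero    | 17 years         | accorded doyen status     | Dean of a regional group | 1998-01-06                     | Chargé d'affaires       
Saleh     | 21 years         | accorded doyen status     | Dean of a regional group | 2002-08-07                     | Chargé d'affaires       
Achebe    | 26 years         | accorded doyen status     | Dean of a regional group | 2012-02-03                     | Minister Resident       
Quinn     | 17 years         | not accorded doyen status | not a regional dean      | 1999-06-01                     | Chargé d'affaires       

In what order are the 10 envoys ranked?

Delgado, Achebe, Pereira, Osei, Ivanova, Marchetti, Beaumont, Quinn, Romero, Saleh

By class of mission: Delgado (Minister Plenipotentiary); then Achebe, Pereira and Osei (Minister Resident); then Ivanova, Marchetti, Beaumont, Quinn, Romero and Saleh (Chargé d'affaires).
Among Achebe, Pereira and Osei, by years accredited (higher first): Achebe and Pereira (26 years) before Osei (12 years).
Achebe and Pereira both have date of presenting credentials 2012-02-03, so the next rule applies.
Among Achebe and Pereira, alphabetically by surname: Achebe before Pereira.
Among Ivanova, Marchetti, Beaumont, Quinn, Romero and Saleh, by years accredited (lower first) (reversed rule for this group): Ivanova (5 years) before Marchetti (6 years) before Beaumont, Quinn and Romero (17 years) before Saleh (21 years).
Among Beaumont, Quinn and Romero, by date of presenting credentials (later first): Beaumont and Quinn (1999-06-01) before Romero (1998-01-06).
Among Beaumont and Quinn, alphabetically by surname: Beaumont before Quinn.
Full order: Delgado, Achebe, Pereira, Osei, Ivanova, Marchetti, Beaumont, Quinn, Romero, Saleh.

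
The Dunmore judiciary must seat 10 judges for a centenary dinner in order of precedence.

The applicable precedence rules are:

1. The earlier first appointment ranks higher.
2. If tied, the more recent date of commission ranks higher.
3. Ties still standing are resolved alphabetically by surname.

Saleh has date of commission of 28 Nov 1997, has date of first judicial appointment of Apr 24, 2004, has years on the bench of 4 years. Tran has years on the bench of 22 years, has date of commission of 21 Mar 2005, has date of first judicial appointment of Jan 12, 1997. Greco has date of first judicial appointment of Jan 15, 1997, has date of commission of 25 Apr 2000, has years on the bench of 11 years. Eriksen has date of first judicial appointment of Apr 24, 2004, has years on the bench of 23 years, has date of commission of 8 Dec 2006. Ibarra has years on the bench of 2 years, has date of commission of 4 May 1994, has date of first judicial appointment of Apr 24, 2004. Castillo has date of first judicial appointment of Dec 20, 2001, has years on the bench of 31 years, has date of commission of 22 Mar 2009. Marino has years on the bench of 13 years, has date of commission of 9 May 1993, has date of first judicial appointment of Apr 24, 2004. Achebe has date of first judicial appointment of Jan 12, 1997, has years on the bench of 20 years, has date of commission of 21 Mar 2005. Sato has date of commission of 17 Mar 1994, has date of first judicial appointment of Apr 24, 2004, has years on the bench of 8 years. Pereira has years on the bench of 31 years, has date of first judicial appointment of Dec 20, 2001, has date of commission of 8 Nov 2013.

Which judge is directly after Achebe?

By date of first judicial appointment (earlier first): Achebe and Tran (both Jan 12, 1997); then Greco (Jan 15, 1997); then Pereira and Castillo (both Dec 20, 2001); then Eriksen, Saleh, Ibarra, Sato and Marino (each Apr 24, 2004).
Achebe and Tran both have date of commission 21 Mar 2005, so the next rule applies.
Among Achebe and Tran, alphabetically by surname: Achebe before Tran.
Among Pereira and Castillo, by date of commission (later first): Pereira (8 Nov 2013) before Castillo (22 Mar 2009).
Among Eriksen, Saleh, Ibarra, Sato and Marino, by date of commission (later first): Eriksen (8 Dec 2006) before Saleh (28 Nov 1997) before Ibarra (4 May 1994) before Sato (17 Mar 1994) before Marino (9 May 1993).
Order: Achebe, Tran, Greco, Pereira, Castillo, Eriksen, Saleh, Ibarra, Sato, Marino.

Tran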